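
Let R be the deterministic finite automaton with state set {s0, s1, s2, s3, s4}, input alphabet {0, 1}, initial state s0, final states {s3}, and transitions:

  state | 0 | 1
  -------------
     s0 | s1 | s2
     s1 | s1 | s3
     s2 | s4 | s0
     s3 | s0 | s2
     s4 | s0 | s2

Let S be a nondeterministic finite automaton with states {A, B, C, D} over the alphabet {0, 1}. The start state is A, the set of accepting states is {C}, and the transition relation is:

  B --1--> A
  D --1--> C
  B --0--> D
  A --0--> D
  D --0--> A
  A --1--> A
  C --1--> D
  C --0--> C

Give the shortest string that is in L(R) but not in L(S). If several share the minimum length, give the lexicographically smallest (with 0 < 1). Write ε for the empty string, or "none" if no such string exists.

001

The string 001 is accepted by R but not by S.
No shorter string lies in the difference, and 001 is the lexicographically first length-3 string in L(R) \ L(S).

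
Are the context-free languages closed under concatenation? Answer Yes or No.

Yes

Take grammars for L₁ and L₂ with disjoint nonterminals and start symbols S₁, S₂; adding a new start symbol with S → S₁S₂ gives a context-free grammar for L₁L₂.
So the context-free languages are closed under concatenation.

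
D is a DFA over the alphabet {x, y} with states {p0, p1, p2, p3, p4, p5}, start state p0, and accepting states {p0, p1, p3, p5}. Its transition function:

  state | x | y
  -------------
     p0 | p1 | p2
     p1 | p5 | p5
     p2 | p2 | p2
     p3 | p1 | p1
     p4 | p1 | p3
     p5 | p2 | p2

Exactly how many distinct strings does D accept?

The useful subgraph on states {p0, p1, p5} is acyclic, so L(D) is finite; the longest accepting path visits 3 useful states, giving maximum string length 2.
Counting accepting paths from p0 by length: 1 of length 0, 1 of length 1, 2 of length 2. Total 4.

4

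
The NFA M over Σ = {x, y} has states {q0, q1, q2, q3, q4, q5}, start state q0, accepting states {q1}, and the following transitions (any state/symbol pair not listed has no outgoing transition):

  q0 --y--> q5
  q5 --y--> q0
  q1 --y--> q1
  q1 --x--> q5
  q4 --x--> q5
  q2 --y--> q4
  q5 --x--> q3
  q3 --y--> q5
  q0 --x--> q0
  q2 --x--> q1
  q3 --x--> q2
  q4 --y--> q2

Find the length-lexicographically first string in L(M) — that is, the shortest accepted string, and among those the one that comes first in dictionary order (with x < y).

A breadth-first search from q0 reaches an accepting state first via the path q0 → q5 → q3 → q2 → q1 on input yxxx.
No string of length < 4 is accepted (BFS exhausts all shorter strings without reaching an accepting state), and yxxx is the lexicographically least accepting string of length 4.

yxxx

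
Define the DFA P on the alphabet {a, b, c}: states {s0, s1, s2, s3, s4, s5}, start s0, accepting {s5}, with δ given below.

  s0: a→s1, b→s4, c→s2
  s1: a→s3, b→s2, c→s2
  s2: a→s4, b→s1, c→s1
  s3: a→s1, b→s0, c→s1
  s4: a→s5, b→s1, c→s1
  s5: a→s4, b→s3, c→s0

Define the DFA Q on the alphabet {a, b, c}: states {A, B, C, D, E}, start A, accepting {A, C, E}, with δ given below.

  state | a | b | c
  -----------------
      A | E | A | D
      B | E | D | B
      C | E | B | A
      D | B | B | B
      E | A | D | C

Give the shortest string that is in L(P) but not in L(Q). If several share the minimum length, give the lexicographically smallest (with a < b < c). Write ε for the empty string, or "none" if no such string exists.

babbba

The string babbba is accepted by P but not by Q.
No shorter string lies in the difference, and babbba is the lexicographically first length-6 string in L(P) \ L(Q).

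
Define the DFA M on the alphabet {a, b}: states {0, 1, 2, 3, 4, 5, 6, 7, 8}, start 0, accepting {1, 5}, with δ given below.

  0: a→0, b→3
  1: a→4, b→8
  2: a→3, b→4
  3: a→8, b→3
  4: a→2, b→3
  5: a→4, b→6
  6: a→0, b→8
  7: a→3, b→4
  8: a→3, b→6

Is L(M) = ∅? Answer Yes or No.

The states reachable from the start state are {0, 3, 6, 8}.
None of the accepting states {1, 5} is reachable, so no string is accepted and L(M) = ∅.

Yes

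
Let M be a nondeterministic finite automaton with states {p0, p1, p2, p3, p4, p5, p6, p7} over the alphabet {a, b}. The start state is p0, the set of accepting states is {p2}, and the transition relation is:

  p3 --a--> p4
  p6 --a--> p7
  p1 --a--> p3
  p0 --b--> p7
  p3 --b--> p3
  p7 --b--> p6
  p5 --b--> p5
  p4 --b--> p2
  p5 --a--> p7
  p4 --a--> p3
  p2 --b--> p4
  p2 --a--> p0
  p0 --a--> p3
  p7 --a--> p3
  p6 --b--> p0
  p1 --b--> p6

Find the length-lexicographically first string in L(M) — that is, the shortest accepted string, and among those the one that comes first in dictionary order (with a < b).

aab

A breadth-first search from p0 reaches an accepting state first via the path p0 → p3 → p4 → p2 on input aab.
No string of length < 3 is accepted (BFS exhausts all shorter strings without reaching an accepting state), and aab is the lexicographically least accepting string of length 3.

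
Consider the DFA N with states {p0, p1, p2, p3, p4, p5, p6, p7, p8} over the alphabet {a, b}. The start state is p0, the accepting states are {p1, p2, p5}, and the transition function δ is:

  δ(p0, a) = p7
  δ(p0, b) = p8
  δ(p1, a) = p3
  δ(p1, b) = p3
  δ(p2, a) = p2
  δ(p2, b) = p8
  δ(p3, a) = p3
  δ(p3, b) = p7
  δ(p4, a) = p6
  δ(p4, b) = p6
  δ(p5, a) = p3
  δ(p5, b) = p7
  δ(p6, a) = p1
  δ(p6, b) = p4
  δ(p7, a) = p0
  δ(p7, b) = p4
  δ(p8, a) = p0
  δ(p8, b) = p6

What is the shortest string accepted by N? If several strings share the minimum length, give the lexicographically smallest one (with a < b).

A breadth-first search from p0 reaches an accepting state first via the path p0 → p8 → p6 → p1 on input bba.
No string of length < 3 is accepted (BFS exhausts all shorter strings without reaching an accepting state), and bba is the lexicographically least accepting string of length 3.

bba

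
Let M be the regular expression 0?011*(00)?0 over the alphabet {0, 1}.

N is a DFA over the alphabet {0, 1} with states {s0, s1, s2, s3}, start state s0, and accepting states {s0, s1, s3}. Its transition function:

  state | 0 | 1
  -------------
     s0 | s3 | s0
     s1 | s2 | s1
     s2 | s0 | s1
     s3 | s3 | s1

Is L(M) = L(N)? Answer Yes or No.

No

The string 010 is accepted by M but rejected by N.
So L(M) ≠ L(N).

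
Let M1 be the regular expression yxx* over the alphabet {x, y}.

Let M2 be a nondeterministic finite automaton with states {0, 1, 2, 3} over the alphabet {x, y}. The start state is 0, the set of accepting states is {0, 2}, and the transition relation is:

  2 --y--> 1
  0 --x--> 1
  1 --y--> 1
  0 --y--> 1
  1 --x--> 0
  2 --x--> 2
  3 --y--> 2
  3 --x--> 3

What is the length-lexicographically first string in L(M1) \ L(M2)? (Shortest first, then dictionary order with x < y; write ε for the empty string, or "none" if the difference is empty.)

yxx

The string yxx is accepted by M1 but not by M2.
No shorter string lies in the difference, and yxx is the lexicographically first length-3 string in L(M1) \ L(M2).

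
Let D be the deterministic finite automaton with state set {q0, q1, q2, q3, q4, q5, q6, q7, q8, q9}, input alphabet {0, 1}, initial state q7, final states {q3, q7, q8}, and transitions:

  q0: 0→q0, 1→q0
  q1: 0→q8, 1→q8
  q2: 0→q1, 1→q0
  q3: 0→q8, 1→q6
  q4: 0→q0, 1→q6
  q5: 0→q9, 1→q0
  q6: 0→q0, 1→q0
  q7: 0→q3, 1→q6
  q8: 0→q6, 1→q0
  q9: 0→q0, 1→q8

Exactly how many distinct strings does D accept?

3

The useful subgraph on states {q3, q7, q8} is acyclic, so L(D) is finite; the longest accepting path visits 3 useful states, giving maximum string length 2.
Counting accepting paths from q7 by length: 1 of length 0, 1 of length 1, 1 of length 2. Total 3.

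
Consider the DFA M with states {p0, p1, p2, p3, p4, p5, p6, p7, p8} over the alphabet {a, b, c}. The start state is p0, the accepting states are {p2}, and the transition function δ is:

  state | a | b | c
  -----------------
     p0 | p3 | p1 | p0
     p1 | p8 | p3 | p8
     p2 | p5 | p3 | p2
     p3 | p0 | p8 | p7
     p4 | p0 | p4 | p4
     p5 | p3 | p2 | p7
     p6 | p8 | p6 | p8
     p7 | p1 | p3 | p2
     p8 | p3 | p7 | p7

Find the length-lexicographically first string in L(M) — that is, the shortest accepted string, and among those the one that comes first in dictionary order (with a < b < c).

A breadth-first search from p0 reaches an accepting state first via the path p0 → p3 → p7 → p2 on input acc.
No string of length < 3 is accepted (BFS exhausts all shorter strings without reaching an accepting state), and acc is the lexicographically least accepting string of length 3.

acc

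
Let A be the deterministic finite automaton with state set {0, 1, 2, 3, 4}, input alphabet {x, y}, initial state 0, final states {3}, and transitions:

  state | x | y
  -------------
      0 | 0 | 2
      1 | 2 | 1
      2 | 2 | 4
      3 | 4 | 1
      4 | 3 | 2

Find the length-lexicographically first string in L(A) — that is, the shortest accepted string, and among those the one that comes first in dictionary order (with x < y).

yyx

A breadth-first search from 0 reaches an accepting state first via the path 0 → 2 → 4 → 3 on input yyx.
No string of length < 3 is accepted (BFS exhausts all shorter strings without reaching an accepting state), and yyx is the lexicographically least accepting string of length 3.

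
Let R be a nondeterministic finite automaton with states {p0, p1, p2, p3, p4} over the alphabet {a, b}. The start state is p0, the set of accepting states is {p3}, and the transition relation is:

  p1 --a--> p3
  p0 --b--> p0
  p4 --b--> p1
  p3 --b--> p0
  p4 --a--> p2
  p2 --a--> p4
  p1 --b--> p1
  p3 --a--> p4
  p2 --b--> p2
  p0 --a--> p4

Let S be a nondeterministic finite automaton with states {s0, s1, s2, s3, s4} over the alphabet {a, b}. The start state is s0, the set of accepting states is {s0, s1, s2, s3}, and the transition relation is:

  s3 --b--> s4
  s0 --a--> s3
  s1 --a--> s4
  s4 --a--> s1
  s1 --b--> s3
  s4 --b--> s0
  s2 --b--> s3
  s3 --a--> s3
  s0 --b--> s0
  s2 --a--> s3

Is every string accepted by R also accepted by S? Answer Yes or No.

Yes

Exploring the product automaton R × S from the start pair (p0, s0), following both machines on each input symbol, reaches 15 state pairs: (p0, s0), (p4, s3), (p2, s3), (p1, s4), (p2, s4), (p3, s1), (p1, s0), (p4, s1), (p2, s0), (p4, s4), (p0, s3), (p3, s3), (p1, s3), (p2, s1), (p0, s4).
R accepts in {p3} and S accepts in {s0, s1, s2, s3}. The reachable pairs whose R-component is accepting are (p3, s1), (p3, s3); in each of them the S-component is accepting too, so the product for L(R) \ L(S) (R-component accepting, S-component rejecting) has no reachable accepting pair and the difference is empty.
Hence every string in L(R) is also in L(S).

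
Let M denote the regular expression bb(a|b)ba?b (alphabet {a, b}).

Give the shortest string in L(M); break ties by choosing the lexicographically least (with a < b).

bbabb

By inspection of the expression, no string of length less than 5 matches, and bbabb is the lexicographically first match of length 5.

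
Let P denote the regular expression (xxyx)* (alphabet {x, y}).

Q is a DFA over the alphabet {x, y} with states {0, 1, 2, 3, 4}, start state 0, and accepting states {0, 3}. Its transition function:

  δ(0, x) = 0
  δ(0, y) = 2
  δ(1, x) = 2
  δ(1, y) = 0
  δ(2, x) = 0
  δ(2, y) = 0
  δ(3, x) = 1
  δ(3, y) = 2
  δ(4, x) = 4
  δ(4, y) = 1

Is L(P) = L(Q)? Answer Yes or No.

The string x is accepted by Q but rejected by P.
So L(P) ≠ L(Q).

No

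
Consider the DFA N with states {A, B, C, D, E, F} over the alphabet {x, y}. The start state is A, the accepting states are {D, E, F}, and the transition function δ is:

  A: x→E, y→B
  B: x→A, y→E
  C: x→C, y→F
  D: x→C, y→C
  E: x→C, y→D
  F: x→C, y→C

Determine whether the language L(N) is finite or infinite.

State A is reachable from the start and can reach an accepting state, and it lies on the cycle A → B → A.
Traversing that cycle any number of times yields accepted strings of unbounded length, so the language is infinite.

infinite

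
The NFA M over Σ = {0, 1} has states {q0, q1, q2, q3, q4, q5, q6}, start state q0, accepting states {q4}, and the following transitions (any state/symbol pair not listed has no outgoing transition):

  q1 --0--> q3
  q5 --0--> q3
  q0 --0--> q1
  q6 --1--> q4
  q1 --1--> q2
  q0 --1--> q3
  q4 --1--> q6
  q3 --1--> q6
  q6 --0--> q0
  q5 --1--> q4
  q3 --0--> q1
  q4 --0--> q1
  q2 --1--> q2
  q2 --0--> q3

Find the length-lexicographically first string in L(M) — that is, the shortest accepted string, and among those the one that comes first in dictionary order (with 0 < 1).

111

A breadth-first search from q0 reaches an accepting state first via the path q0 → q3 → q6 → q4 on input 111.
No string of length < 3 is accepted (BFS exhausts all shorter strings without reaching an accepting state), and 111 is the lexicographically least accepting string of length 3.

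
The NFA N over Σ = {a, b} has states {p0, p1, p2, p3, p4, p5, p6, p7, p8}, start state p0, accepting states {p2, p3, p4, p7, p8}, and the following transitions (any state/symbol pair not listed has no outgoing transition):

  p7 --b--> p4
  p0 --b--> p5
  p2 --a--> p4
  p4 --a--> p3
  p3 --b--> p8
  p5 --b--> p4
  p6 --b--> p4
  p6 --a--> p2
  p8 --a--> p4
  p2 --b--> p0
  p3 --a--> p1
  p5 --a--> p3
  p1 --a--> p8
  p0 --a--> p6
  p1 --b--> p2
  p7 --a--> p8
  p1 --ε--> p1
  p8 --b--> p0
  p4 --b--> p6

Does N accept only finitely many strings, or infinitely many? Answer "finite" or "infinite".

infinite

State p0 is reachable from the start and can reach an accepting state, and it lies on the cycle p0 → p5 → p3 → p8 → p0.
Traversing that cycle any number of times yields accepted strings of unbounded length, so the language is infinite.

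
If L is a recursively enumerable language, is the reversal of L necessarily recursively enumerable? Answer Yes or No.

Yes

Reverse the input and run the recogniser for L on it; this accepts exactly Lᴿ.
So the recursively enumerable languages are closed under reversal.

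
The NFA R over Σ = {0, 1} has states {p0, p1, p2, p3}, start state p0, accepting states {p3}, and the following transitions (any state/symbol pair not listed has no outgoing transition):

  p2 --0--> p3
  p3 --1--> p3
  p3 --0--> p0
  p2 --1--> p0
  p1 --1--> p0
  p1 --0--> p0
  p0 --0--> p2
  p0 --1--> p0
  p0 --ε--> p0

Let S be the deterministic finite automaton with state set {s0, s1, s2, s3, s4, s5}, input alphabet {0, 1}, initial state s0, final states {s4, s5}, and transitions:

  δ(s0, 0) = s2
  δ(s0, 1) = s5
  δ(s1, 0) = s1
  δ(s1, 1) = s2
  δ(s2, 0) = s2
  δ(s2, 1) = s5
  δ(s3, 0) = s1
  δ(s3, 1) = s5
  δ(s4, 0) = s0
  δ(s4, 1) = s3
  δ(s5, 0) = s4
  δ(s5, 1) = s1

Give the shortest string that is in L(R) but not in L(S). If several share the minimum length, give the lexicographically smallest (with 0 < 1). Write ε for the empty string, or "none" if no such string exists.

The string 00 is accepted by R but not by S.
No shorter string lies in the difference, and 00 is the lexicographically first length-2 string in L(R) \ L(S).

00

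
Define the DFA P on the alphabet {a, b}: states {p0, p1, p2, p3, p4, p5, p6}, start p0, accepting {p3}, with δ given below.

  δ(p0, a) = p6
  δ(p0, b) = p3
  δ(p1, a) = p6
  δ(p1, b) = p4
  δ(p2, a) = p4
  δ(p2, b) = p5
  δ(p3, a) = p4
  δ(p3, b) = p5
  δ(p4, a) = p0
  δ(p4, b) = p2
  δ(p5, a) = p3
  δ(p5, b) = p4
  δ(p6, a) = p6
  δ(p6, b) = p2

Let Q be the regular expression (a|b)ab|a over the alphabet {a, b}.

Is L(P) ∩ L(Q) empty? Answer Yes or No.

Converting the expression Q to a DFA (subset construction, then merging equivalent states) gives the minimal DFA with states {q0, q1, q2, q3, q4, q5}, start state q0, accepting states {q1, q5} and transitions q0: a→q1, b→q2; q1: a→q3, b→q4; q2: a→q3, b→q4; q3: a→q4, b→q5; q4: a→q4, b→q4; q5: a→q4, b→q4.
Exploring the product automaton P × Q from the start pair (p0, q0), following both machines on each input symbol, reaches 12 state pairs: (p0, q0), (p6, q1), (p3, q2), (p6, q3), (p2, q4), (p4, q3), (p5, q4), (p6, q4), (p2, q5), (p4, q4), (p0, q4), (p3, q4).
P accepts in {p3} and Q accepts in {q1, q5}; no reachable pair has both components accepting, so no string drives both machines to acceptance simultaneously and L(P) ∩ L(Q) = ∅.
So no string is accepted by both, and the intersection is empty.

Yes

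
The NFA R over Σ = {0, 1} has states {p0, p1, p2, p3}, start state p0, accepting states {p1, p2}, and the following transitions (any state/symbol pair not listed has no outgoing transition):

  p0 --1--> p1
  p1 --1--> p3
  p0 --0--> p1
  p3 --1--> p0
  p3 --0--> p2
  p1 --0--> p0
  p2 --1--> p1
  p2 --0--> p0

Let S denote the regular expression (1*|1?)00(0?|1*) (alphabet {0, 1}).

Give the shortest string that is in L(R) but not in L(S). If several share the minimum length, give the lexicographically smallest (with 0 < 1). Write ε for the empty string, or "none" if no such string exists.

0

The string 0 is accepted by R but not by S.
No shorter string lies in the difference, and 0 is the lexicographically first length-1 string in L(R) \ L(S).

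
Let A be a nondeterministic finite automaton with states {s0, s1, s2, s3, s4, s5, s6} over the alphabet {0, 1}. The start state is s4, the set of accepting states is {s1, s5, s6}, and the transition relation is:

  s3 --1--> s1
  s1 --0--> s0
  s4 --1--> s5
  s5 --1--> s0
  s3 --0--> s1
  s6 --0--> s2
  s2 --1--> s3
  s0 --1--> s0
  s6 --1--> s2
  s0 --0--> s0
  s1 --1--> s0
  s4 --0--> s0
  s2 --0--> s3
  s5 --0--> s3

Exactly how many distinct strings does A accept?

The useful subgraph on states {s1, s3, s4, s5} is acyclic, so L(A) is finite; the longest accepting path visits 4 useful states, giving maximum string length 3.
Counting accepting paths from s4 by length: 1 of length 1, 2 of length 3. Total 3.

3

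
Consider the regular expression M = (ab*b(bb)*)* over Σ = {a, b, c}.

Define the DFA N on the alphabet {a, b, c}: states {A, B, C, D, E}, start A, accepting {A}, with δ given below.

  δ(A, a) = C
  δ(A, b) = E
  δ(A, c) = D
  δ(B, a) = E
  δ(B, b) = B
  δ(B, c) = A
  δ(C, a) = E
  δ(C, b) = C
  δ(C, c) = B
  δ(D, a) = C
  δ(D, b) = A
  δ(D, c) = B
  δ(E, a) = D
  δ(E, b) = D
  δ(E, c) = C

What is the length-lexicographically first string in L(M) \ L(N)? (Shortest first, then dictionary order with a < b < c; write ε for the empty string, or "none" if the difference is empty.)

ab

The string ab is accepted by M but not by N.
No shorter string lies in the difference, and ab is the lexicographically first length-2 string in L(M) \ L(N).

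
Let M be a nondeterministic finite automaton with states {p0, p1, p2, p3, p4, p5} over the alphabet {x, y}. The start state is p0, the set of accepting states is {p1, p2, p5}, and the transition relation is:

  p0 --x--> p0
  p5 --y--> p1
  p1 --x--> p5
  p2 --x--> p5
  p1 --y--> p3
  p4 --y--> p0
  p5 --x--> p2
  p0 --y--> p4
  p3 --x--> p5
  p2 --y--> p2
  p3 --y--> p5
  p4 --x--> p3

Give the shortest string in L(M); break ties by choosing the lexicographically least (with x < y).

yxx

A breadth-first search from p0 reaches an accepting state first via the path p0 → p4 → p3 → p5 on input yxx.
No string of length < 3 is accepted (BFS exhausts all shorter strings without reaching an accepting state), and yxx is the lexicographically least accepting string of length 3.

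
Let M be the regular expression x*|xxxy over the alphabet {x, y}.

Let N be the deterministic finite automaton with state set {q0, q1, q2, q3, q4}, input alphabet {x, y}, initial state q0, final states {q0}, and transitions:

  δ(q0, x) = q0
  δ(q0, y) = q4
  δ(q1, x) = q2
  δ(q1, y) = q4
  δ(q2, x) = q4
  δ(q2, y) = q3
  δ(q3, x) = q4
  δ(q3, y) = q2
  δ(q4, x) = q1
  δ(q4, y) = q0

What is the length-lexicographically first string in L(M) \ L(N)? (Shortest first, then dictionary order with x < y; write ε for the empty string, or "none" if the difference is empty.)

The string xxxy is accepted by M but not by N.
No shorter string lies in the difference, and xxxy is the lexicographically first length-4 string in L(M) \ L(N).

xxxy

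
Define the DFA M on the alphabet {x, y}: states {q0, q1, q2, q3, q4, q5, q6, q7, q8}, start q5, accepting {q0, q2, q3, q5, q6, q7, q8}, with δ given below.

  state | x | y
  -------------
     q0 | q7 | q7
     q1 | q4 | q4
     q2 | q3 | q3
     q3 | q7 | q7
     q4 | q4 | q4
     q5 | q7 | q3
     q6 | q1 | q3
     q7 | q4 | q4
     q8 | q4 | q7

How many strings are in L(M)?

5

The useful subgraph on states {q3, q5, q7} is acyclic, so L(M) is finite; the longest accepting path visits 3 useful states, giving maximum string length 2.
Counting accepting paths from q5 by length: 1 of length 0, 2 of length 1, 2 of length 2. Total 5.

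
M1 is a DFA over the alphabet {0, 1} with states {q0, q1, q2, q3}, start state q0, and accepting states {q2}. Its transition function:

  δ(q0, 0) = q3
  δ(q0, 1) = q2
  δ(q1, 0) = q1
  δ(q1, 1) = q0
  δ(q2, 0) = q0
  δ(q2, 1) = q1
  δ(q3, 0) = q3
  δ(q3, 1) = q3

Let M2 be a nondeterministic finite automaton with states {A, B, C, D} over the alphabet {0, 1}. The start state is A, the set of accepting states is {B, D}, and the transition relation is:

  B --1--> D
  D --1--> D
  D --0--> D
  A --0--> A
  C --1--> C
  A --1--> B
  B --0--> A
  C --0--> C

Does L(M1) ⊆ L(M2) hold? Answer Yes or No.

Exploring the product automaton M1 × M2 from the start pair (q0, A), following both machines on each input symbol, reaches 8 state pairs: (q0, A), (q3, A), (q2, B), (q3, B), (q1, D), (q3, D), (q0, D), (q2, D).
M1 accepts in {q2} and M2 accepts in {B, D}. The reachable pairs whose M1-component is accepting are (q2, B), (q2, D); in each of them the M2-component is accepting too, so the product for L(M1) \ L(M2) (M1-component accepting, M2-component rejecting) has no reachable accepting pair and the difference is empty.
Hence every string in L(M1) is also in L(M2).

Yes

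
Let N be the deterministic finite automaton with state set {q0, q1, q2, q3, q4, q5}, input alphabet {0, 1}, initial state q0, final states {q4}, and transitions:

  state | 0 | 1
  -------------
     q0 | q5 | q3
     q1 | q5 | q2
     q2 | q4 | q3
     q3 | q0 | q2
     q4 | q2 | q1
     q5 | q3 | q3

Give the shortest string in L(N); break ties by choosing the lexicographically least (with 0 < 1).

A breadth-first search from q0 reaches an accepting state first via the path q0 → q3 → q2 → q4 on input 110.
No string of length < 3 is accepted (BFS exhausts all shorter strings without reaching an accepting state), and 110 is the lexicographically least accepting string of length 3.

110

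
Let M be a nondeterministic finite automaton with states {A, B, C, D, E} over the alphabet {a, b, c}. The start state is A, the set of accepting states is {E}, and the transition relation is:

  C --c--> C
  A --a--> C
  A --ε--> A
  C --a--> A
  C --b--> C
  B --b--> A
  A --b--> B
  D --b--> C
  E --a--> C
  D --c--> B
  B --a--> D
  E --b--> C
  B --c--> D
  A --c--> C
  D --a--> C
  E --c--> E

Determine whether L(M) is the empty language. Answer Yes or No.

The states reachable from the start state are {A, B, C, D}.
None of the accepting states {E} is reachable, so no string is accepted and L(M) = ∅.

Yes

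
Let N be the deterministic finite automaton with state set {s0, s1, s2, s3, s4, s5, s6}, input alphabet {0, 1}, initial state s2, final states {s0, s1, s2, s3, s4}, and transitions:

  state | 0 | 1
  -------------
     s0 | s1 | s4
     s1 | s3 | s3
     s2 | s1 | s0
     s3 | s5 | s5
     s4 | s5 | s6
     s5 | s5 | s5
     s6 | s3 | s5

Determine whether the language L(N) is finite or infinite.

The useful states (reachable from s2 and able to reach an accepting state) are {s0, s1, s2, s3, s4, s6}.
Restricted to these states the transition graph has no cycle, so every accepting path has bounded length and L is finite.

finite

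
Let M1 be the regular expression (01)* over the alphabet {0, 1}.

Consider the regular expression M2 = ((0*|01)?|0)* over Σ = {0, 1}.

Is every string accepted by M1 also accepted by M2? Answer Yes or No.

Yes

Converting the expression M1 to a DFA (subset construction, then merging equivalent states) gives the minimal DFA with states {r0, r1, r2}, start state r0, accepting states {r0} and transitions r0: 0→r1, 1→r2; r1: 0→r2, 1→r0; r2: 0→r2, 1→r2.
Converting the expression M2 to a DFA (subset construction, then merging equivalent states) gives the minimal DFA with states {t0, t1, t2}, start state t0, accepting states {t0, t1} and transitions t0: 0→t1, 1→t2; t1: 0→t1, 1→t0; t2: 0→t2, 1→t2.
Exploring the product automaton M1 × M2 from the start pair (r0, t0), following both machines on each input symbol, reaches 5 state pairs: (r0, t0), (r1, t1), (r2, t2), (r2, t1), (r2, t0).
M1 accepts in {r0} and M2 accepts in {t0, t1}. The reachable pairs whose M1-component is accepting are (r0, t0); in each of them the M2-component is accepting too, so the product for L(M1) \ L(M2) (M1-component accepting, M2-component rejecting) has no reachable accepting pair and the difference is empty.
Hence every string in L(M1) is also in L(M2).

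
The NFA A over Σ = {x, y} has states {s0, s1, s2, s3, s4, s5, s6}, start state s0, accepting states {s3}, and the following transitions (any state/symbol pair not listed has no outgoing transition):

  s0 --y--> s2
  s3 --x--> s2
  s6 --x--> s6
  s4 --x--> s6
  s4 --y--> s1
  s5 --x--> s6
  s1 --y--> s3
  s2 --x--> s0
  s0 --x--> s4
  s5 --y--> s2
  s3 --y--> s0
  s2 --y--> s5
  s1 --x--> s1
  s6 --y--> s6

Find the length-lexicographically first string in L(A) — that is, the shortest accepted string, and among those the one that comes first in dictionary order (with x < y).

A breadth-first search from s0 reaches an accepting state first via the path s0 → s4 → s1 → s3 on input xyy.
No string of length < 3 is accepted (BFS exhausts all shorter strings without reaching an accepting state), and xyy is the lexicographically least accepting string of length 3.

xyy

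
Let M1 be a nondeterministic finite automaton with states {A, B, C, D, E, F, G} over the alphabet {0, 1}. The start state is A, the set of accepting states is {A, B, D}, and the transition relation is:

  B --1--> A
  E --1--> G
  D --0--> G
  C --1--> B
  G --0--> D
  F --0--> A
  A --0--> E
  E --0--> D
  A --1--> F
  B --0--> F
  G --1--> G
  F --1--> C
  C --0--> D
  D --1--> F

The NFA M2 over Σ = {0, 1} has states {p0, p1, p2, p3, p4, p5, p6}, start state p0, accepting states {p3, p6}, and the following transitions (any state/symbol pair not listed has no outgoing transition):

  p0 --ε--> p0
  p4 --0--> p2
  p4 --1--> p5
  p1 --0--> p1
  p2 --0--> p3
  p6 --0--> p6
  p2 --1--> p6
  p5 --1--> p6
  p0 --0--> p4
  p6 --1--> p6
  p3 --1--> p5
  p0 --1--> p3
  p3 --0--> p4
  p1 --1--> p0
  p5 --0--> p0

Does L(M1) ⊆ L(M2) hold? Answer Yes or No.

No

The empty string ε is in L(M1) but not in L(M2).
So L(M1) ⊄ L(M2).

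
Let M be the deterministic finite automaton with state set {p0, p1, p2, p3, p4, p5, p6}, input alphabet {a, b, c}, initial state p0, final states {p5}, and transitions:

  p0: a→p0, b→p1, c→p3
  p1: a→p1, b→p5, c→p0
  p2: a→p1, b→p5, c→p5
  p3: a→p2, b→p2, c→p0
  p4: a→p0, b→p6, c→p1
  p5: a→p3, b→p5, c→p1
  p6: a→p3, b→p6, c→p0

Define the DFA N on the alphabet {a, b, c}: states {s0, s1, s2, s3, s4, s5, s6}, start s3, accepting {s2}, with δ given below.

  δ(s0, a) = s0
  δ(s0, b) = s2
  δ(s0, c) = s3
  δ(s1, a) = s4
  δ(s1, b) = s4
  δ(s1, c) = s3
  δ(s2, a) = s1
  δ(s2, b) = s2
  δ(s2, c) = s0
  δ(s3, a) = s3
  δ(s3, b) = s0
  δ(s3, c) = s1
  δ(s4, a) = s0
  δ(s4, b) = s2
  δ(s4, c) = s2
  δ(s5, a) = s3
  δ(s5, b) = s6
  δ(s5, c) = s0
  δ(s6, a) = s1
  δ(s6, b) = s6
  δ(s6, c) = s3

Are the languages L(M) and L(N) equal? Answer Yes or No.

Exploring the product automaton M × N from the start pair (p0, s3), following both machines on each input symbol, reaches 5 state pairs: (p0, s3), (p1, s0), (p3, s1), (p5, s2), (p2, s4).
M accepts in {p5} and N accepts in {s2}. In every reachable pair the two components are either both accepting — (p5, s2) — or both non-accepting, so no string is accepted by exactly one of the machines: L(M) \ L(N) and L(N) \ L(M) are both empty.
Hence every string is accepted by M iff it is accepted by N, and the two languages coincide.

Yes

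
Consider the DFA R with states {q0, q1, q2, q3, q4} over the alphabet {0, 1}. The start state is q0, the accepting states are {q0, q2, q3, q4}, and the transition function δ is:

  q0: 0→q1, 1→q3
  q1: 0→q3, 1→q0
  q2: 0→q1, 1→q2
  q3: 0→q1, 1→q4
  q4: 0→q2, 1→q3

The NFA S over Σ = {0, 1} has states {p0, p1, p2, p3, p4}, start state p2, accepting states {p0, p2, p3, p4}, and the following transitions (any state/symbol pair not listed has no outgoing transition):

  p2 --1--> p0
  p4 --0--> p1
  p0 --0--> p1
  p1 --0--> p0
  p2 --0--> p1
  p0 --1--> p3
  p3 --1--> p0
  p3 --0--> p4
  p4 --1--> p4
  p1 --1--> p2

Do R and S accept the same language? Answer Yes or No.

Yes

Exploring the product automaton R × S from the start pair (q0, p2), following both machines on each input symbol, reaches 5 state pairs: (q0, p2), (q1, p1), (q3, p0), (q4, p3), (q2, p4).
R accepts in {q0, q2, q3, q4} and S accepts in {p0, p2, p3, p4}. In every reachable pair the two components are either both accepting — (q0, p2), (q3, p0), (q4, p3), (q2, p4) — or both non-accepting, so no string is accepted by exactly one of the machines: L(R) \ L(S) and L(S) \ L(R) are both empty.
Hence every string is accepted by R iff it is accepted by S, and the two languages coincide.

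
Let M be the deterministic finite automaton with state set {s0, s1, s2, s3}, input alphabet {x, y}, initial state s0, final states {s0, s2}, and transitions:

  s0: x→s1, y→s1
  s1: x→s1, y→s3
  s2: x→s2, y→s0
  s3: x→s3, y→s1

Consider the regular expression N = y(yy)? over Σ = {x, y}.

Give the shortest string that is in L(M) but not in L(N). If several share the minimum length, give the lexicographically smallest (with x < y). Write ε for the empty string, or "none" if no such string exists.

ε

The empty string ε is accepted by M but not by N.
Since ε is the unique shortest string, it is the required witness.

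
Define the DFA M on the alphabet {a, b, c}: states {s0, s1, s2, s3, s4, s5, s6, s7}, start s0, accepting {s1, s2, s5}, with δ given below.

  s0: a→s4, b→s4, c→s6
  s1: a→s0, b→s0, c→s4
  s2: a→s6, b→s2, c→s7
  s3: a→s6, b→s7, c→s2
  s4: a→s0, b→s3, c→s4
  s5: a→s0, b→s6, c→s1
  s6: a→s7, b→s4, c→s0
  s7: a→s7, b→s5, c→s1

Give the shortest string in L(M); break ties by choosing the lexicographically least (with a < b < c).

abc

A breadth-first search from s0 reaches an accepting state first via the path s0 → s4 → s3 → s2 on input abc.
No string of length < 3 is accepted (BFS exhausts all shorter strings without reaching an accepting state), and abc is the lexicographically least accepting string of length 3.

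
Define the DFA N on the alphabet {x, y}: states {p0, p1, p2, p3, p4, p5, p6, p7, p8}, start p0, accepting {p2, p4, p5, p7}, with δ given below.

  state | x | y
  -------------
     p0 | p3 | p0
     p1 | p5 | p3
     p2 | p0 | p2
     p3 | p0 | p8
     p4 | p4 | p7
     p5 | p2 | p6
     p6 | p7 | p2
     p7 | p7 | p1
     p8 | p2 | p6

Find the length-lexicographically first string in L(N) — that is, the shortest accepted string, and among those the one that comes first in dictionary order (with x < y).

A breadth-first search from p0 reaches an accepting state first via the path p0 → p3 → p8 → p2 on input xyx.
No string of length < 3 is accepted (BFS exhausts all shorter strings without reaching an accepting state), and xyx is the lexicographically least accepting string of length 3.

xyx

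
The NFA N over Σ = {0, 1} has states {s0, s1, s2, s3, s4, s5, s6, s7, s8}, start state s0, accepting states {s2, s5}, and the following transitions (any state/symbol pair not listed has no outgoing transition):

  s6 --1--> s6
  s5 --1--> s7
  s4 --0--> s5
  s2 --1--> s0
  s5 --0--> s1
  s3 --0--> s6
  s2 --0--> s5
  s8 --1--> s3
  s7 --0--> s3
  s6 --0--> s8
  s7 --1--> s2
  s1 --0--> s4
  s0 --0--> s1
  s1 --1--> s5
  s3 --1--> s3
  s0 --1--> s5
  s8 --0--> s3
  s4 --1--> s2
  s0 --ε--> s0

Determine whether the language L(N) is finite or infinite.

infinite

State s0 is reachable from the start and can reach an accepting state, and it lies on the cycle s0 → s1 → s4 → s2 → s0.
Traversing that cycle any number of times yields accepted strings of unbounded length, so the language is infinite.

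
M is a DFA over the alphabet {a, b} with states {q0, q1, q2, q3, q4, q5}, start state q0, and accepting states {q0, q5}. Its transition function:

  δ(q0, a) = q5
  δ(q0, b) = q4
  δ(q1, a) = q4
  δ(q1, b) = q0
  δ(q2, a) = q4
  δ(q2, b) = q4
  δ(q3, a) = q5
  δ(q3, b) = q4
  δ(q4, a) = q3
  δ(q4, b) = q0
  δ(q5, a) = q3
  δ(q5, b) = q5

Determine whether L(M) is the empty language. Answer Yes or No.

No

The empty string ε is accepted: the run q0 ends in the accepting state q0.
Since at least one string is accepted, L(M) is not empty.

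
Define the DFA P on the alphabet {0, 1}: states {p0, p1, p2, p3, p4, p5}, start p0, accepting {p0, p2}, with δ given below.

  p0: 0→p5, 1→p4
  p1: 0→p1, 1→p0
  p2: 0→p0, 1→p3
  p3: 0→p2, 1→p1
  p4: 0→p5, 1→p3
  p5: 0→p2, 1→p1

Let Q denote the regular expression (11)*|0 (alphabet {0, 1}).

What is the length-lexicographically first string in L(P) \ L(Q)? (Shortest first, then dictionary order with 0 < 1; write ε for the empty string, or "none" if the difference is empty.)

00

The string 00 is accepted by P but not by Q.
No shorter string lies in the difference, and 00 is the lexicographically first length-2 string in L(P) \ L(Q).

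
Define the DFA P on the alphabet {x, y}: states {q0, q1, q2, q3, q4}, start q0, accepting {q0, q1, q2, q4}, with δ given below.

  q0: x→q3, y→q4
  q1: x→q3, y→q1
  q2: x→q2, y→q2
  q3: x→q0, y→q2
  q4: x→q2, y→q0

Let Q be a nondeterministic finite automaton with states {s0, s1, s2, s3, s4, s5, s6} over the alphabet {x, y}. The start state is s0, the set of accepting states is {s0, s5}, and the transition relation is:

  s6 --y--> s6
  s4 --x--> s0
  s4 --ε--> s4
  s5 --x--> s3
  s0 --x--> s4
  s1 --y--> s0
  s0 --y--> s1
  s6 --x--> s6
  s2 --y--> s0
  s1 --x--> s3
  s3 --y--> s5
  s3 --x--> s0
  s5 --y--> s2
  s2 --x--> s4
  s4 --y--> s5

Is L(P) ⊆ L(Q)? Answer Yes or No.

No

The string y is in L(P) but not in L(Q).
So L(P) ⊄ L(Q).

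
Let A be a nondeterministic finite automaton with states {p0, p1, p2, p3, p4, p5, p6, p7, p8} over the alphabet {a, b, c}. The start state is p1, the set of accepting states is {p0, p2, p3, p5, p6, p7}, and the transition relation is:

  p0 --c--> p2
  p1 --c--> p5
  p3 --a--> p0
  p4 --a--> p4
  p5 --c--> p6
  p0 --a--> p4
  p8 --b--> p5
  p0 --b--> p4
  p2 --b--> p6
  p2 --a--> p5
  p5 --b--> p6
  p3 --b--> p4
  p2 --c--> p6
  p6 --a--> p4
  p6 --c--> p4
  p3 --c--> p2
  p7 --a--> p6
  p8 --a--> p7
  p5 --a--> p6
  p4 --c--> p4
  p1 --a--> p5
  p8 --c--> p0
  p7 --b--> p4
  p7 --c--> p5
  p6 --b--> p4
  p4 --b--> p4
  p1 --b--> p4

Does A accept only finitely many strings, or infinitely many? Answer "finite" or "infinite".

The useful states (reachable from p1 and able to reach an accepting state) are {p1, p5, p6}.
Restricted to these states the transition graph has no cycle, so every accepting path has bounded length and L is finite.

finite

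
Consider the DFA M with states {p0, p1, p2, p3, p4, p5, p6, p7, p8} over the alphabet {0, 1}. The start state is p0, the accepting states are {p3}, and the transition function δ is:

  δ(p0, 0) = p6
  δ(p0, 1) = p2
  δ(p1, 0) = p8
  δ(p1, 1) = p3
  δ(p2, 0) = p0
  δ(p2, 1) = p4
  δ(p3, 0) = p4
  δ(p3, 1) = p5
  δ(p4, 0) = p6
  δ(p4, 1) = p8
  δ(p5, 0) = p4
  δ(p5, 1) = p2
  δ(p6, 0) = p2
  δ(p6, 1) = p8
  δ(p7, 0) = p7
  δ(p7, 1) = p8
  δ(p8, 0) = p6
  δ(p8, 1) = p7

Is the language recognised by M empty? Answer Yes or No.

The states reachable from the start state are {p0, p2, p4, p6, p7, p8}.
None of the accepting states {p3} is reachable, so no string is accepted and L(M) = ∅.

Yes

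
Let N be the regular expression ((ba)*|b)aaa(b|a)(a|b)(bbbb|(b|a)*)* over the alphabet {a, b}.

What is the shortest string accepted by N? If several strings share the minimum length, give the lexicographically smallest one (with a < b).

By inspection of the expression, no string of length less than 5 matches, and aaaaa is the lexicographically first match of length 5.

aaaaa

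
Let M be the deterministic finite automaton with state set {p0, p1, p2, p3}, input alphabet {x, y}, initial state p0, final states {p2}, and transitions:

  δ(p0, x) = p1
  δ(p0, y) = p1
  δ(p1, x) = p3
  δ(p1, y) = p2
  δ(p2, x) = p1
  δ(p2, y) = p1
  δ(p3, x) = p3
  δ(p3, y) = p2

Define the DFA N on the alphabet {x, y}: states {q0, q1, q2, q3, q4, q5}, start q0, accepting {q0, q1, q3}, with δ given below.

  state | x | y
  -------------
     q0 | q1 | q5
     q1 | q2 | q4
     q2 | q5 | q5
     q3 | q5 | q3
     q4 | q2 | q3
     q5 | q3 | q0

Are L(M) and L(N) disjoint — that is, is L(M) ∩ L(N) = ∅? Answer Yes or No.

The string yy is accepted by both M and N.
Hence L(M) ∩ L(N) ≠ ∅.

No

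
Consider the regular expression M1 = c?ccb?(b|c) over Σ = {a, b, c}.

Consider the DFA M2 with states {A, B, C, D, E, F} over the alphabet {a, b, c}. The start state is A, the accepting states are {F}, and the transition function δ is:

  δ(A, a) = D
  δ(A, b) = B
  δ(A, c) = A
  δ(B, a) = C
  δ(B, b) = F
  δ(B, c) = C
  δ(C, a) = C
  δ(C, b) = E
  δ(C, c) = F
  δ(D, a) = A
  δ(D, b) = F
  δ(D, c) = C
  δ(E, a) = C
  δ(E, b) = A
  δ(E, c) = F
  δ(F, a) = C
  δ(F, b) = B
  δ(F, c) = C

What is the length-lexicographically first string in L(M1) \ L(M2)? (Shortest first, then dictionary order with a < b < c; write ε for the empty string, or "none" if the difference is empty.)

The string ccb is accepted by M1 but not by M2.
No shorter string lies in the difference, and ccb is the lexicographically first length-3 string in L(M1) \ L(M2).

ccb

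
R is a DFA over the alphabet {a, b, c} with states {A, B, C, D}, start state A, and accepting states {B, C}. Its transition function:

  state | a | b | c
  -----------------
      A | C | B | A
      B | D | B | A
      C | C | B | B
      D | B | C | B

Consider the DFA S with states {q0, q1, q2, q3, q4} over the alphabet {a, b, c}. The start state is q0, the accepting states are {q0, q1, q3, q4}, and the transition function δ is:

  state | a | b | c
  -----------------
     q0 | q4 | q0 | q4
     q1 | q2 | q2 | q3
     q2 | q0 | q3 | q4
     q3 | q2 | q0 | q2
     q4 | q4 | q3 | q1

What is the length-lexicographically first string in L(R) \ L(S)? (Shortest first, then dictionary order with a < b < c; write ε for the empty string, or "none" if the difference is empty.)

The string acb is accepted by R but not by S.
No shorter string lies in the difference, and acb is the lexicographically first length-3 string in L(R) \ L(S).

acb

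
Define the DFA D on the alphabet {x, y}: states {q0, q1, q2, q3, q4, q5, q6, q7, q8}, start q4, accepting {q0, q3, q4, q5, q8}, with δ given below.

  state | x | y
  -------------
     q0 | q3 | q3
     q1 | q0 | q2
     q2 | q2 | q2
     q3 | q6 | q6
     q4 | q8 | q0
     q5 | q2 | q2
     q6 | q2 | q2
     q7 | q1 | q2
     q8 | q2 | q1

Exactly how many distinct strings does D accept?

The useful subgraph on states {q0, q1, q3, q4, q8} is acyclic, so L(D) is finite; the longest accepting path visits 5 useful states, giving maximum string length 4.
Counting accepting paths from q4 by length: 1 of length 0, 2 of length 1, 2 of length 2, 1 of length 3, 2 of length 4. Total 8.

8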